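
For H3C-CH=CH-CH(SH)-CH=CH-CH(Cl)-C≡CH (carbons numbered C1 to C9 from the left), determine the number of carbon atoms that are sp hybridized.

2

C1: sp3
C2: sp2
C3: sp2
C4: sp3
C5: sp2
C6: sp2
C7: sp3
C8: sp ✓
C9: sp ✓
C8, C9 → 2 sp carbons.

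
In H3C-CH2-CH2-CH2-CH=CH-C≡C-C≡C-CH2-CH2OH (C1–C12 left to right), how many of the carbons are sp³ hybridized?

6

C1: sp3 ✓
C2: sp3 ✓
C3: sp3 ✓
C4: sp3 ✓
C5: sp2
C6: sp2
C7: sp
C8: sp
C9: sp
C10: sp
C11: sp3 ✓
C12: sp3 ✓
C1, C2, C3, C4, C11, C12 → 6 sp3 carbons.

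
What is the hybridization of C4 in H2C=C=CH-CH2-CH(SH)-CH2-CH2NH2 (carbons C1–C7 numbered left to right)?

sp3

C4 is sp3: 4 σ bonds, 4 electron-density regions.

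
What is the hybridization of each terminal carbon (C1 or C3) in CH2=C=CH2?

sp2

Each terminal carbon (C1 or C3) is sp2: 3 σ bonds, plus one π bond, 3 electron-density regions.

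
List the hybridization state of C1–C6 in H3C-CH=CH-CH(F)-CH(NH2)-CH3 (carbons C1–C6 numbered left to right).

C1 sp3, C2 sp2, C3 sp2, C4 sp3, C5 sp3, C6 sp3

C1 has 4 σ bonds: steric number 4 → sp3.
C2 has 3 σ bonds, plus one π bond: steric number 3 → sp2.
C3 — 3 σ bonds, plus one π bond. Steric number 3, so sp2.
C4 carries 4 σ bonds, giving a steric number of 4, so it is sp3.
C5: 4 σ bonds — 4 electron domains, sp3.
C6: 4 σ bonds — 4 electron domains, sp3.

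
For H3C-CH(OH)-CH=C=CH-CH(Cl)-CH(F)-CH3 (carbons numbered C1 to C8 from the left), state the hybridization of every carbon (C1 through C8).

C1 carries 4 σ bonds, giving a steric number of 4, so it is sp3.
C2 has 4 σ bonds: steric number 4 → sp3.
C3 — 3 σ bonds, plus one π bond. Steric number 3, so sp2.
C4 carries 2 σ bonds, plus two π bonds, giving a steric number of 2, so it is sp.
C5 carries 3 σ bonds, plus one π bond, giving a steric number of 3, so it is sp2.
C6: 4 σ bonds — 4 electron domains, sp3.
C7 (4 σ bonds) has steric number 4: sp3.
C8 has 4 σ bonds: steric number 4 → sp3.

C1 sp3, C2 sp3, C3 sp2, C4 sp, C5 sp2, C6 sp3, C7 sp3, C8 sp3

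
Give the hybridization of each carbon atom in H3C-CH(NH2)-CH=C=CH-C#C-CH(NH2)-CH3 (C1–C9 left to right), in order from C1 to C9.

C1 carries 4 σ bonds, giving a steric number of 4, so it is sp3.
C2 has 4 σ bonds: steric number 4 → sp3.
C3 carries 3 σ bonds, plus one π bond, giving a steric number of 3, so it is sp2.
C4 (2 σ bonds, plus two π bonds) has steric number 2: sp.
C5 is sp2: 3 σ bonds, plus one π bond, 3 electron-density regions.
C6: 2 σ bonds, plus two π bonds — 2 electron domains, sp.
C7 (2 σ bonds, plus two π bonds) has steric number 2: sp.
C8 (4 σ bonds) has steric number 4: sp3.
C9 carries 4 σ bonds, giving a steric number of 4, so it is sp3.

C1 sp3, C2 sp3, C3 sp2, C4 sp, C5 sp2, C6 sp, C7 sp, C8 sp3, C9 sp3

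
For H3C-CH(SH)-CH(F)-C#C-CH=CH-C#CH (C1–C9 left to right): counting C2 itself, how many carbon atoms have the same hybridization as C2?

C2 is sp3 (only σ bonds).
C1: sp3 ✓
C2: sp3 ✓
C3: sp3 ✓
C4: sp
C5: sp
C6: sp2
C7: sp2
C8: sp
C9: sp
3 carbons are sp3.

3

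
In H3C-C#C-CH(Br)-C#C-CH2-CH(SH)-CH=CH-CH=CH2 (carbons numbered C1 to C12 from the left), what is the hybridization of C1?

C1 carries 4 σ bonds, giving a steric number of 4, so it is sp3.

sp³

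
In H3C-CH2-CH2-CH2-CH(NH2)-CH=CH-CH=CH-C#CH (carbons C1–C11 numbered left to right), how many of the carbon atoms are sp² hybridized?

C1: sp3
C2: sp3
C3: sp3
C4: sp3
C5: sp3
C6: sp2 ✓
C7: sp2 ✓
C8: sp2 ✓
C9: sp2 ✓
C10: sp
C11: sp
C6, C7, C8, C9 → 4 sp2 carbons.

4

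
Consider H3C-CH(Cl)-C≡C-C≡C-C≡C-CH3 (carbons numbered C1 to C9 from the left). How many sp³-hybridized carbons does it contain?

3

C1: sp3 ✓
C2: sp3 ✓
C3: sp
C4: sp
C5: sp
C6: sp
C7: sp
C8: sp
C9: sp3 ✓
C1, C2, C9 → 3 sp3 carbons.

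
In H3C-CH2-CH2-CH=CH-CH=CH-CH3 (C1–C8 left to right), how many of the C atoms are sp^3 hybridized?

4

C1: sp3 ✓
C2: sp3 ✓
C3: sp3 ✓
C4: sp2
C5: sp2
C6: sp2
C7: sp2
C8: sp3 ✓
C1, C2, C3, C8 → 4 sp3 carbons.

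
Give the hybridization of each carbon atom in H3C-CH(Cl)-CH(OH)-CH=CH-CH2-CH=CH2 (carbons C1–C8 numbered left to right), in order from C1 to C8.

C1 sp3, C2 sp3, C3 sp3, C4 sp2, C5 sp2, C6 sp3, C7 sp2, C8 sp2

C1: 4 σ bonds; 4 regions of electron density → sp3.
C2 — 4 σ bonds. Steric number 4, so sp3.
C3 (4 σ bonds) has steric number 4: sp3.
C4 has 3 σ bonds, plus one π bond: steric number 3 → sp2.
C5 is sp2: 3 σ bonds, plus one π bond, 3 electron-density regions.
C6 — 4 σ bonds. Steric number 4, so sp3.
C7 is sp2: 3 σ bonds, plus one π bond, 3 electron-density regions.
C8 carries 3 σ bonds, plus one π bond, giving a steric number of 3, so it is sp2.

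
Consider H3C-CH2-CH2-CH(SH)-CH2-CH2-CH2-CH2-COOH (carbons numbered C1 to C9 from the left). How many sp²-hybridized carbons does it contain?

C1: sp3
C2: sp3
C3: sp3
C4: sp3
C5: sp3
C6: sp3
C7: sp3
C8: sp3
C9: sp2 ✓
C9 → 1 sp2 carbon.

1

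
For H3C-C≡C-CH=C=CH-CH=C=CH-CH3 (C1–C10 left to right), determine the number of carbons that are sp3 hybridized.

2

C1: sp3 ✓
C2: sp
C3: sp
C4: sp2
C5: sp
C6: sp2
C7: sp2
C8: sp
C9: sp2
C10: sp3 ✓
C1, C10 → 2 sp3 carbons.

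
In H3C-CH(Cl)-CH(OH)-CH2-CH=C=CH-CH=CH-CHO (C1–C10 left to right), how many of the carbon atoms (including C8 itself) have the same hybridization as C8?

C8 is sp2 (one π bond).
C1: sp3
C2: sp3
C3: sp3
C4: sp3
C5: sp2 ✓
C6: sp
C7: sp2 ✓
C8: sp2 ✓
C9: sp2 ✓
C10: sp2 ✓
5 carbons are sp2.

5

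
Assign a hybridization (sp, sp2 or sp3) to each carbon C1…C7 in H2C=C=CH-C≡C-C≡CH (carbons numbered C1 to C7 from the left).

C1 has 3 σ bonds, plus one π bond: steric number 3 → sp2.
C2: 2 σ bonds, plus two π bonds — 2 electron domains, sp.
C3 — 3 σ bonds, plus one π bond. Steric number 3, so sp2.
C4: 2 σ bonds, plus two π bonds; 2 regions of electron density → sp.
C5 is sp: 2 σ bonds, plus two π bonds, 2 electron-density regions.
C6 — 2 σ bonds, plus two π bonds. Steric number 2, so sp.
C7 — 2 σ bonds, plus two π bonds. Steric number 2, so sp.

C1 sp2, C2 sp, C3 sp2, C4 sp, C5 sp, C6 sp, C7 sp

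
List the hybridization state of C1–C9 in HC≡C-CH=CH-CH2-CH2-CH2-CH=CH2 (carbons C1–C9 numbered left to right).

C1 sp, C2 sp, C3 sp2, C4 sp2, C5 sp3, C6 sp3, C7 sp3, C8 sp2, C9 sp2

C1 is sp: 2 σ bonds, plus two π bonds, 2 electron-density regions.
C2 has 2 σ bonds, plus two π bonds: steric number 2 → sp.
C3: 3 σ bonds, plus one π bond — 3 electron domains, sp2.
C4 carries 3 σ bonds, plus one π bond, giving a steric number of 3, so it is sp2.
C5 (4 σ bonds) has steric number 4: sp3.
C6 (4 σ bonds) has steric number 4: sp3.
C7 is sp3: 4 σ bonds, 4 electron-density regions.
C8 has 3 σ bonds, plus one π bond: steric number 3 → sp2.
C9 has 3 σ bonds, plus one π bond: steric number 3 → sp2.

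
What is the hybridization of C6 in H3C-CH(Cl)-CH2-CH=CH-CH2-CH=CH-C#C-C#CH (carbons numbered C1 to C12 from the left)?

C6: 4 σ bonds; 4 regions of electron density → sp3.

sp3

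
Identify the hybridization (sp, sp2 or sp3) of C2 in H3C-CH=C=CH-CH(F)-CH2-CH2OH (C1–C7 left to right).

sp2

C2 — 3 σ bonds, plus one π bond. Steric number 3, so sp2.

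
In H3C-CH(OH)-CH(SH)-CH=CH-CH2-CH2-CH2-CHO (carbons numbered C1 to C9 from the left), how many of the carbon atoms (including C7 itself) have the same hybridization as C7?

C7 is sp3 (only σ bonds).
C1: sp3 ✓
C2: sp3 ✓
C3: sp3 ✓
C4: sp2
C5: sp2
C6: sp3 ✓
C7: sp3 ✓
C8: sp3 ✓
C9: sp2
6 carbons are sp3.

6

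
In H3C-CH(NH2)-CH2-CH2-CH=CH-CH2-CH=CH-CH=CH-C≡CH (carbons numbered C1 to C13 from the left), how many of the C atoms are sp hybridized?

2

C1: sp3
C2: sp3
C3: sp3
C4: sp3
C5: sp2
C6: sp2
C7: sp3
C8: sp2
C9: sp2
C10: sp2
C11: sp2
C12: sp ✓
C13: sp ✓
C12, C13 → 2 sp carbons.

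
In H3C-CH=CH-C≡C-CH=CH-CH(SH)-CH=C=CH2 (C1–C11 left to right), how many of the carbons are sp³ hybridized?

C1: sp3 ✓
C2: sp2
C3: sp2
C4: sp
C5: sp
C6: sp2
C7: sp2
C8: sp3 ✓
C9: sp2
C10: sp
C11: sp2
C1, C8 → 2 sp3 carbons.

2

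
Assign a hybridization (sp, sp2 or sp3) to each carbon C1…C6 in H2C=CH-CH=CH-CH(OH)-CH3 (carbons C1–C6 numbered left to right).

C1 carries 3 σ bonds, plus one π bond, giving a steric number of 3, so it is sp2.
C2 carries 3 σ bonds, plus one π bond, giving a steric number of 3, so it is sp2.
C3 carries 3 σ bonds, plus one π bond, giving a steric number of 3, so it is sp2.
C4: 3 σ bonds, plus one π bond; 3 regions of electron density → sp2.
C5 (4 σ bonds) has steric number 4: sp3.
C6: 4 σ bonds; 4 regions of electron density → sp3.

C1 sp2, C2 sp2, C3 sp2, C4 sp2, C5 sp3, C6 sp3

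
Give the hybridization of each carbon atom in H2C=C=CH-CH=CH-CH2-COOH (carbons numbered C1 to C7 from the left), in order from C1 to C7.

C1 sp2, C2 sp, C3 sp2, C4 sp2, C5 sp2, C6 sp3, C7 sp2

C1 carries 3 σ bonds, plus one π bond, giving a steric number of 3, so it is sp2.
C2: 2 σ bonds, plus two π bonds; 2 regions of electron density → sp.
C3 (3 σ bonds, plus one π bond) has steric number 3: sp2.
C4 is sp2: 3 σ bonds, plus one π bond, 3 electron-density regions.
C5 carries 3 σ bonds, plus one π bond, giving a steric number of 3, so it is sp2.
C6: 4 σ bonds; 4 regions of electron density → sp3.
C7 (3 σ bonds, plus one π bond) has steric number 3: sp2.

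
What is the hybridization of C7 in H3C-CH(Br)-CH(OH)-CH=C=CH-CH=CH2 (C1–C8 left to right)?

C7 is sp2: 3 σ bonds, plus one π bond, 3 electron-density regions.

sp2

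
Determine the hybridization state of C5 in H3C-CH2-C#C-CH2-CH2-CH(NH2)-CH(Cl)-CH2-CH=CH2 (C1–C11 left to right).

sp^3

C5: 4 σ bonds; 4 regions of electron density → sp3.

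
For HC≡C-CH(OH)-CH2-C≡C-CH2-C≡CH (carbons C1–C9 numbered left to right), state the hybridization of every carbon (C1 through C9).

C1 sp, C2 sp, C3 sp3, C4 sp3, C5 sp, C6 sp, C7 sp3, C8 sp, C9 sp

C1 has 2 σ bonds, plus two π bonds: steric number 2 → sp.
C2 carries 2 σ bonds, plus two π bonds, giving a steric number of 2, so it is sp.
C3 (4 σ bonds) has steric number 4: sp3.
C4 — 4 σ bonds. Steric number 4, so sp3.
C5 carries 2 σ bonds, plus two π bonds, giving a steric number of 2, so it is sp.
C6 is sp: 2 σ bonds, plus two π bonds, 2 electron-density regions.
C7: 4 σ bonds; 4 regions of electron density → sp3.
C8 (2 σ bonds, plus two π bonds) has steric number 2: sp.
C9 has 2 σ bonds, plus two π bonds: steric number 2 → sp.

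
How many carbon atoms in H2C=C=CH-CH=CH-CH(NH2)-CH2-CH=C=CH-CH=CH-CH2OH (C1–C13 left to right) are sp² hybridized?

8

C1: sp2 ✓
C2: sp
C3: sp2 ✓
C4: sp2 ✓
C5: sp2 ✓
C6: sp3
C7: sp3
C8: sp2 ✓
C9: sp
C10: sp2 ✓
C11: sp2 ✓
C12: sp2 ✓
C13: sp3
C1, C3, C4, C5, C8, C10, C11, C12 → 8 sp2 carbons.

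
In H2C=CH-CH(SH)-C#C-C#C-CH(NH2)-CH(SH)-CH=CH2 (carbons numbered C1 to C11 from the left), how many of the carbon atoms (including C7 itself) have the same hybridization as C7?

C7 is sp (two π bonds).
C1: sp2
C2: sp2
C3: sp3
C4: sp ✓
C5: sp ✓
C6: sp ✓
C7: sp ✓
C8: sp3
C9: sp3
C10: sp2
C11: sp2
4 carbons are sp.

4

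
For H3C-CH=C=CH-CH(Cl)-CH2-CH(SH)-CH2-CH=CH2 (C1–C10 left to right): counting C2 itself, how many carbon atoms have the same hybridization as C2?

C2 is sp2 (one π bond).
C1: sp3
C2: sp2 ✓
C3: sp
C4: sp2 ✓
C5: sp3
C6: sp3
C7: sp3
C8: sp3
C9: sp2 ✓
C10: sp2 ✓
4 carbons are sp2.

4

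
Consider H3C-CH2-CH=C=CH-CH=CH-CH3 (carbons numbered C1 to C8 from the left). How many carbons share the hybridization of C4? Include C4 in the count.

1

C4 is sp (two π bonds).
C1: sp3
C2: sp3
C3: sp2
C4: sp ✓
C5: sp2
C6: sp2
C7: sp2
C8: sp3
1 carbon is sp.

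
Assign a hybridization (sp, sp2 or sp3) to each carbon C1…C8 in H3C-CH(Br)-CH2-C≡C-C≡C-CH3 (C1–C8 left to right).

C1 has 4 σ bonds: steric number 4 → sp3.
C2 is sp3: 4 σ bonds, 4 electron-density regions.
C3 — 4 σ bonds. Steric number 4, so sp3.
C4: 2 σ bonds, plus two π bonds — 2 electron domains, sp.
C5 is sp: 2 σ bonds, plus two π bonds, 2 electron-density regions.
C6 carries 2 σ bonds, plus two π bonds, giving a steric number of 2, so it is sp.
C7 carries 2 σ bonds, plus two π bonds, giving a steric number of 2, so it is sp.
C8 carries 4 σ bonds, giving a steric number of 4, so it is sp3.

C1 sp3, C2 sp3, C3 sp3, C4 sp, C5 sp, C6 sp, C7 sp, C8 sp3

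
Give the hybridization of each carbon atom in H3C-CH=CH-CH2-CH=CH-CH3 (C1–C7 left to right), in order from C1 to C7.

C1: 4 σ bonds — 4 electron domains, sp3.
C2: 3 σ bonds, plus one π bond — 3 electron domains, sp2.
C3 has 3 σ bonds, plus one π bond: steric number 3 → sp2.
C4 — 4 σ bonds. Steric number 4, so sp3.
C5 is sp2: 3 σ bonds, plus one π bond, 3 electron-density regions.
C6 carries 3 σ bonds, plus one π bond, giving a steric number of 3, so it is sp2.
C7 — 4 σ bonds. Steric number 4, so sp3.

C1 sp3, C2 sp2, C3 sp2, C4 sp3, C5 sp2, C6 sp2, C7 sp3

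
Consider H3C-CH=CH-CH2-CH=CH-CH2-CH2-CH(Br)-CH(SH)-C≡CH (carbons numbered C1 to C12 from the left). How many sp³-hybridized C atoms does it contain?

C1: sp3 ✓
C2: sp2
C3: sp2
C4: sp3 ✓
C5: sp2
C6: sp2
C7: sp3 ✓
C8: sp3 ✓
C9: sp3 ✓
C10: sp3 ✓
C11: sp
C12: sp
C1, C4, C7, C8, C9, C10 → 6 sp3 carbons.

6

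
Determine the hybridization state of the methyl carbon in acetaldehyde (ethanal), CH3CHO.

sp^3

The methyl carbon carries 4 σ bonds, giving a steric number of 4, so it is sp3.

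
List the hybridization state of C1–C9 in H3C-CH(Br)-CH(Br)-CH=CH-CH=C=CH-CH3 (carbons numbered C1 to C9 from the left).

C1 (4 σ bonds) has steric number 4: sp3.
C2 is sp3: 4 σ bonds, 4 electron-density regions.
C3 is sp3: 4 σ bonds, 4 electron-density regions.
C4: 3 σ bonds, plus one π bond — 3 electron domains, sp2.
C5 — 3 σ bonds, plus one π bond. Steric number 3, so sp2.
C6 is sp2: 3 σ bonds, plus one π bond, 3 electron-density regions.
C7: 2 σ bonds, plus two π bonds — 2 electron domains, sp.
C8 is sp2: 3 σ bonds, plus one π bond, 3 electron-density regions.
C9 has 4 σ bonds: steric number 4 → sp3.

C1 sp3, C2 sp3, C3 sp3, C4 sp2, C5 sp2, C6 sp2, C7 sp, C8 sp2, C9 sp3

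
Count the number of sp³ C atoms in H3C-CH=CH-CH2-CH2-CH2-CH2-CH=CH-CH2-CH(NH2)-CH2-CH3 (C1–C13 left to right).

9

C1: sp3 ✓
C2: sp2
C3: sp2
C4: sp3 ✓
C5: sp3 ✓
C6: sp3 ✓
C7: sp3 ✓
C8: sp2
C9: sp2
C10: sp3 ✓
C11: sp3 ✓
C12: sp3 ✓
C13: sp3 ✓
C1, C4, C5, C6, C7, C10, C11, C12, C13 → 9 sp3 carbons.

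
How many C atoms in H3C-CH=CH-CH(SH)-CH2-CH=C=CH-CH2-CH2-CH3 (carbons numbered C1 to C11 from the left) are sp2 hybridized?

C1: sp3
C2: sp2 ✓
C3: sp2 ✓
C4: sp3
C5: sp3
C6: sp2 ✓
C7: sp
C8: sp2 ✓
C9: sp3
C10: sp3
C11: sp3
C2, C3, C6, C8 → 4 sp2 carbons.

4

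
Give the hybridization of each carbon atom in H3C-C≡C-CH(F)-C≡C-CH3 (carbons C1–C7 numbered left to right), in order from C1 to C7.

C1 has 4 σ bonds: steric number 4 → sp3.
C2: 2 σ bonds, plus two π bonds — 2 electron domains, sp.
C3 has 2 σ bonds, plus two π bonds: steric number 2 → sp.
C4 carries 4 σ bonds, giving a steric number of 4, so it is sp3.
C5 is sp: 2 σ bonds, plus two π bonds, 2 electron-density regions.
C6 — 2 σ bonds, plus two π bonds. Steric number 2, so sp.
C7: 4 σ bonds — 4 electron domains, sp3.

C1 sp3, C2 sp, C3 sp, C4 sp3, C5 sp, C6 sp, C7 sp3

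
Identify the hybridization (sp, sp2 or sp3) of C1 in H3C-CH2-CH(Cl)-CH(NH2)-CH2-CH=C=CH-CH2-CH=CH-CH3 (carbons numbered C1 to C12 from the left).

C1 has 4 σ bonds: steric number 4 → sp3.

sp³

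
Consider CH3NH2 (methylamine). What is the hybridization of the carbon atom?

The carbon atom has 4 σ bonds: steric number 4 → sp3.

sp3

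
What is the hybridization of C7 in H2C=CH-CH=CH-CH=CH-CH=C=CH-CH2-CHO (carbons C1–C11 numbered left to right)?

sp^2

C7: 3 σ bonds, plus one π bond; 3 regions of electron density → sp2.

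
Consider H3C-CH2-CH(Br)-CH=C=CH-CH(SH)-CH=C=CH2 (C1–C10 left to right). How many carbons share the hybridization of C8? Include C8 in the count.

C8 is sp2 (one π bond).
C1: sp3
C2: sp3
C3: sp3
C4: sp2 ✓
C5: sp
C6: sp2 ✓
C7: sp3
C8: sp2 ✓
C9: sp
C10: sp2 ✓
4 carbons are sp2.

4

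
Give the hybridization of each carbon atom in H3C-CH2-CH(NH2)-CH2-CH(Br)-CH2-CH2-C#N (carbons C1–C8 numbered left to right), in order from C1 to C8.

C1 has 4 σ bonds: steric number 4 → sp3.
C2 has 4 σ bonds: steric number 4 → sp3.
C3 is sp3: 4 σ bonds, 4 electron-density regions.
C4 has 4 σ bonds: steric number 4 → sp3.
C5 is sp3: 4 σ bonds, 4 electron-density regions.
C6: 4 σ bonds; 4 regions of electron density → sp3.
C7 is sp3: 4 σ bonds, 4 electron-density regions.
C8: 2 σ bonds, plus two π bonds; 2 regions of electron density → sp.

C1 sp3, C2 sp3, C3 sp3, C4 sp3, C5 sp3, C6 sp3, C7 sp3, C8 sp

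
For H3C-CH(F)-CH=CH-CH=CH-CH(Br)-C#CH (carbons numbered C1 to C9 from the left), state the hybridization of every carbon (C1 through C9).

C1 is sp3: 4 σ bonds, 4 electron-density regions.
C2 — 4 σ bonds. Steric number 4, so sp3.
C3 (3 σ bonds, plus one π bond) has steric number 3: sp2.
C4 is sp2: 3 σ bonds, plus one π bond, 3 electron-density regions.
C5: 3 σ bonds, plus one π bond; 3 regions of electron density → sp2.
C6 (3 σ bonds, plus one π bond) has steric number 3: sp2.
C7: 4 σ bonds — 4 electron domains, sp3.
C8 (2 σ bonds, plus two π bonds) has steric number 2: sp.
C9 is sp: 2 σ bonds, plus two π bonds, 2 electron-density regions.

C1 sp3, C2 sp3, C3 sp2, C4 sp2, C5 sp2, C6 sp2, C7 sp3, C8 sp, C9 sp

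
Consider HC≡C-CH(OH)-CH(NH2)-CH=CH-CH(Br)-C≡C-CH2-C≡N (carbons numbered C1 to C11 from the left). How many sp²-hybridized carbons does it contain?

C1: sp
C2: sp
C3: sp3
C4: sp3
C5: sp2 ✓
C6: sp2 ✓
C7: sp3
C8: sp
C9: sp
C10: sp3
C11: sp
C5, C6 → 2 sp2 carbons.

2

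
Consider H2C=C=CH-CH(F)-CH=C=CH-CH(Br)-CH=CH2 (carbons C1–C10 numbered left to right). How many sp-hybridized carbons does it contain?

2

C1: sp2
C2: sp ✓
C3: sp2
C4: sp3
C5: sp2
C6: sp ✓
C7: sp2
C8: sp3
C9: sp2
C10: sp2
C2, C6 → 2 sp carbons.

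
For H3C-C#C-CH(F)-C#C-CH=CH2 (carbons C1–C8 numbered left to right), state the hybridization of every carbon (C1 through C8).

C1 sp3, C2 sp, C3 sp, C4 sp3, C5 sp, C6 sp, C7 sp2, C8 sp2

C1: 4 σ bonds — 4 electron domains, sp3.
C2 has 2 σ bonds, plus two π bonds: steric number 2 → sp.
C3 carries 2 σ bonds, plus two π bonds, giving a steric number of 2, so it is sp.
C4: 4 σ bonds — 4 electron domains, sp3.
C5: 2 σ bonds, plus two π bonds — 2 electron domains, sp.
C6: 2 σ bonds, plus two π bonds — 2 electron domains, sp.
C7 is sp2: 3 σ bonds, plus one π bond, 3 electron-density regions.
C8 carries 3 σ bonds, plus one π bond, giving a steric number of 3, so it is sp2.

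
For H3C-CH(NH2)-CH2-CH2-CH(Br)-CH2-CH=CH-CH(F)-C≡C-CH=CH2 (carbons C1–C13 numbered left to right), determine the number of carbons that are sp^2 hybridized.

C1: sp3
C2: sp3
C3: sp3
C4: sp3
C5: sp3
C6: sp3
C7: sp2 ✓
C8: sp2 ✓
C9: sp3
C10: sp
C11: sp
C12: sp2 ✓
C13: sp2 ✓
C7, C8, C12, C13 → 4 sp2 carbons.

4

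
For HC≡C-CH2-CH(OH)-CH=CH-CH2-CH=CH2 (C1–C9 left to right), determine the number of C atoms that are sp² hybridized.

4

C1: sp
C2: sp
C3: sp3
C4: sp3
C5: sp2 ✓
C6: sp2 ✓
C7: sp3
C8: sp2 ✓
C9: sp2 ✓
C5, C6, C8, C9 → 4 sp2 carbons.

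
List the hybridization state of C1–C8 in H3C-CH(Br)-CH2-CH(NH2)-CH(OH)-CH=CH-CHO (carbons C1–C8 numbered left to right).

C1 sp3, C2 sp3, C3 sp3, C4 sp3, C5 sp3, C6 sp2, C7 sp2, C8 sp2

C1 — 4 σ bonds. Steric number 4, so sp3.
C2: 4 σ bonds; 4 regions of electron density → sp3.
C3 has 4 σ bonds: steric number 4 → sp3.
C4 — 4 σ bonds. Steric number 4, so sp3.
C5: 4 σ bonds; 4 regions of electron density → sp3.
C6: 3 σ bonds, plus one π bond — 3 electron domains, sp2.
C7 — 3 σ bonds, plus one π bond. Steric number 3, so sp2.
C8 has 3 σ bonds, plus one π bond: steric number 3 → sp2.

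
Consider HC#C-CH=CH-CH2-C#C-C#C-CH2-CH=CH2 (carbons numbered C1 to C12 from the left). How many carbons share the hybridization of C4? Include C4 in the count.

4

C4 is sp2 (one π bond).
C1: sp
C2: sp
C3: sp2 ✓
C4: sp2 ✓
C5: sp3
C6: sp
C7: sp
C8: sp
C9: sp
C10: sp3
C11: sp2 ✓
C12: sp2 ✓
4 carbons are sp2.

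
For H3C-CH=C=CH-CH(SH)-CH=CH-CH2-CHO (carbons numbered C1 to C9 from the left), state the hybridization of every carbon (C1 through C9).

C1 sp3, C2 sp2, C3 sp, C4 sp2, C5 sp3, C6 sp2, C7 sp2, C8 sp3, C9 sp2

C1 is sp3: 4 σ bonds, 4 electron-density regions.
C2: 3 σ bonds, plus one π bond — 3 electron domains, sp2.
C3 — 2 σ bonds, plus two π bonds. Steric number 2, so sp.
C4: 3 σ bonds, plus one π bond — 3 electron domains, sp2.
C5 (4 σ bonds) has steric number 4: sp3.
C6 carries 3 σ bonds, plus one π bond, giving a steric number of 3, so it is sp2.
C7 — 3 σ bonds, plus one π bond. Steric number 3, so sp2.
C8 (4 σ bonds) has steric number 4: sp3.
C9 has 3 σ bonds, plus one π bond: steric number 3 → sp2.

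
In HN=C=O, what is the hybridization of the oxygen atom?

sp2

The oxygen atom — 1 σ bond and 2 lone pairs, plus one π bond. Steric number 3, so sp2.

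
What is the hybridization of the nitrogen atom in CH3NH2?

sp^3

Three σ bonds + one lone pair = steric number 4 → sp3.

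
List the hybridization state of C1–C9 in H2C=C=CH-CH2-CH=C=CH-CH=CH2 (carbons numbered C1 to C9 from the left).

C1 sp2, C2 sp, C3 sp2, C4 sp3, C5 sp2, C6 sp, C7 sp2, C8 sp2, C9 sp2

C1 (3 σ bonds, plus one π bond) has steric number 3: sp2.
C2 has 2 σ bonds, plus two π bonds: steric number 2 → sp.
C3 (3 σ bonds, plus one π bond) has steric number 3: sp2.
C4 carries 4 σ bonds, giving a steric number of 4, so it is sp3.
C5 — 3 σ bonds, plus one π bond. Steric number 3, so sp2.
C6 carries 2 σ bonds, plus two π bonds, giving a steric number of 2, so it is sp.
C7: 3 σ bonds, plus one π bond; 3 regions of electron density → sp2.
C8: 3 σ bonds, plus one π bond — 3 electron domains, sp2.
C9 is sp2: 3 σ bonds, plus one π bond, 3 electron-density regions.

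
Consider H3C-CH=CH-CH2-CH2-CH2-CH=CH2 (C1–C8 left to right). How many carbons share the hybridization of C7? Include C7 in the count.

4

C7 is sp2 (one π bond).
C1: sp3
C2: sp2 ✓
C3: sp2 ✓
C4: sp3
C5: sp3
C6: sp3
C7: sp2 ✓
C8: sp2 ✓
4 carbons are sp2.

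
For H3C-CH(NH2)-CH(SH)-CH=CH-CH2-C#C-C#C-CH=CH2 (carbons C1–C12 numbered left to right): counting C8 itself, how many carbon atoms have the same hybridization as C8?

C8 is sp (two π bonds).
C1: sp3
C2: sp3
C3: sp3
C4: sp2
C5: sp2
C6: sp3
C7: sp ✓
C8: sp ✓
C9: sp ✓
C10: sp ✓
C11: sp2
C12: sp2
4 carbons are sp.

4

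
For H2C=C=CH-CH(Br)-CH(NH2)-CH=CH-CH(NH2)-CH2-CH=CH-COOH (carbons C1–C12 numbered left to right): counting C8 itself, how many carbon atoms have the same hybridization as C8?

4

C8 is sp3 (only σ bonds).
C1: sp2
C2: sp
C3: sp2
C4: sp3 ✓
C5: sp3 ✓
C6: sp2
C7: sp2
C8: sp3 ✓
C9: sp3 ✓
C10: sp2
C11: sp2
C12: sp2
4 carbons are sp3.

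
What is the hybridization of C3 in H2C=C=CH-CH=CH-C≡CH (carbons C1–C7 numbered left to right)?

C3: 3 σ bonds, plus one π bond — 3 electron domains, sp2.

sp^2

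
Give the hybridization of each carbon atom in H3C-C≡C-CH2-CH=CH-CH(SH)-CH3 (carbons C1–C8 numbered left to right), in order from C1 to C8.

C1: 4 σ bonds; 4 regions of electron density → sp3.
C2 carries 2 σ bonds, plus two π bonds, giving a steric number of 2, so it is sp.
C3: 2 σ bonds, plus two π bonds — 2 electron domains, sp.
C4 is sp3: 4 σ bonds, 4 electron-density regions.
C5 carries 3 σ bonds, plus one π bond, giving a steric number of 3, so it is sp2.
C6 (3 σ bonds, plus one π bond) has steric number 3: sp2.
C7 has 4 σ bonds: steric number 4 → sp3.
C8 carries 4 σ bonds, giving a steric number of 4, so it is sp3.

C1 sp3, C2 sp, C3 sp, C4 sp3, C5 sp2, C6 sp2, C7 sp3, C8 sp3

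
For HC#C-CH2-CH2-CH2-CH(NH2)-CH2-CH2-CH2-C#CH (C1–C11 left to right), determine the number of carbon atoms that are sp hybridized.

4

C1: sp ✓
C2: sp ✓
C3: sp3
C4: sp3
C5: sp3
C6: sp3
C7: sp3
C8: sp3
C9: sp3
C10: sp ✓
C11: sp ✓
C1, C2, C10, C11 → 4 sp carbons.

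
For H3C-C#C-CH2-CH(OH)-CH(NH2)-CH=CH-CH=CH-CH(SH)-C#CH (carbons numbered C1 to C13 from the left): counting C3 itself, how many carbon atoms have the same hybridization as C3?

C3 is sp (two π bonds).
C1: sp3
C2: sp ✓
C3: sp ✓
C4: sp3
C5: sp3
C6: sp3
C7: sp2
C8: sp2
C9: sp2
C10: sp2
C11: sp3
C12: sp ✓
C13: sp ✓
4 carbons are sp.

4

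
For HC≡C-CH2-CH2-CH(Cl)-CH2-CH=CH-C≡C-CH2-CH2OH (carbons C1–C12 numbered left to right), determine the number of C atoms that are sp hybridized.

4

C1: sp ✓
C2: sp ✓
C3: sp3
C4: sp3
C5: sp3
C6: sp3
C7: sp2
C8: sp2
C9: sp ✓
C10: sp ✓
C11: sp3
C12: sp3
C1, C2, C9, C10 → 4 sp carbons.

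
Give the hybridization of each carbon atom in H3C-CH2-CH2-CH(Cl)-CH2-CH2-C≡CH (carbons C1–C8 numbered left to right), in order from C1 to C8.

C1 sp3, C2 sp3, C3 sp3, C4 sp3, C5 sp3, C6 sp3, C7 sp, C8 sp

C1 — 4 σ bonds. Steric number 4, so sp3.
C2: 4 σ bonds — 4 electron domains, sp3.
C3 is sp3: 4 σ bonds, 4 electron-density regions.
C4 carries 4 σ bonds, giving a steric number of 4, so it is sp3.
C5 — 4 σ bonds. Steric number 4, so sp3.
C6 (4 σ bonds) has steric number 4: sp3.
C7: 2 σ bonds, plus two π bonds; 2 regions of electron density → sp.
C8 has 2 σ bonds, plus two π bonds: steric number 2 → sp.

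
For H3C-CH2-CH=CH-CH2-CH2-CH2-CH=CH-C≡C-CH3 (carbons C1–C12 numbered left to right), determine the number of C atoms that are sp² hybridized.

4

C1: sp3
C2: sp3
C3: sp2 ✓
C4: sp2 ✓
C5: sp3
C6: sp3
C7: sp3
C8: sp2 ✓
C9: sp2 ✓
C10: sp
C11: sp
C12: sp3
C3, C4, C8, C9 → 4 sp2 carbons.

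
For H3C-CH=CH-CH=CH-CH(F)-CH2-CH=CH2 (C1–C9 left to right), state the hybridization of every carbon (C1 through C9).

C1 sp3, C2 sp2, C3 sp2, C4 sp2, C5 sp2, C6 sp3, C7 sp3, C8 sp2, C9 sp2

C1 — 4 σ bonds. Steric number 4, so sp3.
C2 (3 σ bonds, plus one π bond) has steric number 3: sp2.
C3: 3 σ bonds, plus one π bond — 3 electron domains, sp2.
C4 is sp2: 3 σ bonds, plus one π bond, 3 electron-density regions.
C5 carries 3 σ bonds, plus one π bond, giving a steric number of 3, so it is sp2.
C6: 4 σ bonds — 4 electron domains, sp3.
C7 — 4 σ bonds. Steric number 4, so sp3.
C8 has 3 σ bonds, plus one π bond: steric number 3 → sp2.
C9 carries 3 σ bonds, plus one π bond, giving a steric number of 3, so it is sp2.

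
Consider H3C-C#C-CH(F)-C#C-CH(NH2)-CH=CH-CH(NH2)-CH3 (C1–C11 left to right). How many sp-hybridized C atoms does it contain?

C1: sp3
C2: sp ✓
C3: sp ✓
C4: sp3
C5: sp ✓
C6: sp ✓
C7: sp3
C8: sp2
C9: sp2
C10: sp3
C11: sp3
C2, C3, C5, C6 → 4 sp carbons.

4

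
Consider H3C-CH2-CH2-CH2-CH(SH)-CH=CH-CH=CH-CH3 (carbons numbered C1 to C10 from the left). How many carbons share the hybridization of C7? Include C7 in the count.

C7 is sp2 (one π bond).
C1: sp3
C2: sp3
C3: sp3
C4: sp3
C5: sp3
C6: sp2 ✓
C7: sp2 ✓
C8: sp2 ✓
C9: sp2 ✓
C10: sp3
4 carbons are sp2.

4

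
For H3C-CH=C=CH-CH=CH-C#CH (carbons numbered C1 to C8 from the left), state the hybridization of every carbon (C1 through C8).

C1 carries 4 σ bonds, giving a steric number of 4, so it is sp3.
C2 is sp2: 3 σ bonds, plus one π bond, 3 electron-density regions.
C3 is sp: 2 σ bonds, plus two π bonds, 2 electron-density regions.
C4 (3 σ bonds, plus one π bond) has steric number 3: sp2.
C5 is sp2: 3 σ bonds, plus one π bond, 3 electron-density regions.
C6: 3 σ bonds, plus one π bond — 3 electron domains, sp2.
C7 — 2 σ bonds, plus two π bonds. Steric number 2, so sp.
C8 — 2 σ bonds, plus two π bonds. Steric number 2, so sp.

C1 sp3, C2 sp2, C3 sp, C4 sp2, C5 sp2, C6 sp2, C7 sp, C8 sp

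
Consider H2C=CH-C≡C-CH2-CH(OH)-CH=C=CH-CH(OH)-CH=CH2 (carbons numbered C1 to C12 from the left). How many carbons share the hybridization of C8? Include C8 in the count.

C8 is sp (two π bonds).
C1: sp2
C2: sp2
C3: sp ✓
C4: sp ✓
C5: sp3
C6: sp3
C7: sp2
C8: sp ✓
C9: sp2
C10: sp3
C11: sp2
C12: sp2
3 carbons are sp.

3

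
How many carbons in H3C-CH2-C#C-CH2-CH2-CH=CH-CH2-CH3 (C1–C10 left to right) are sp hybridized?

2

C1: sp3
C2: sp3
C3: sp ✓
C4: sp ✓
C5: sp3
C6: sp3
C7: sp2
C8: sp2
C9: sp3
C10: sp3
C3, C4 → 2 sp carbons.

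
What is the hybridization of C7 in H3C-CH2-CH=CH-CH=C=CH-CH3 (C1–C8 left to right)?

sp2

C7: 3 σ bonds, plus one π bond; 3 regions of electron density → sp2.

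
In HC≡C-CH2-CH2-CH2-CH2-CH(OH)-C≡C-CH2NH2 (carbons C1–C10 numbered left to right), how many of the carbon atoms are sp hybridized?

C1: sp ✓
C2: sp ✓
C3: sp3
C4: sp3
C5: sp3
C6: sp3
C7: sp3
C8: sp ✓
C9: sp ✓
C10: sp3
C1, C2, C8, C9 → 4 sp carbons.

4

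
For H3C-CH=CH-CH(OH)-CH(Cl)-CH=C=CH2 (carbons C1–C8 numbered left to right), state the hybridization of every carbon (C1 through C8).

C1 sp3, C2 sp2, C3 sp2, C4 sp3, C5 sp3, C6 sp2, C7 sp, C8 sp2

C1 (4 σ bonds) has steric number 4: sp3.
C2 has 3 σ bonds, plus one π bond: steric number 3 → sp2.
C3 — 3 σ bonds, plus one π bond. Steric number 3, so sp2.
C4 — 4 σ bonds. Steric number 4, so sp3.
C5 has 4 σ bonds: steric number 4 → sp3.
C6 has 3 σ bonds, plus one π bond: steric number 3 → sp2.
C7: 2 σ bonds, plus two π bonds — 2 electron domains, sp.
C8: 3 σ bonds, plus one π bond; 3 regions of electron density → sp2.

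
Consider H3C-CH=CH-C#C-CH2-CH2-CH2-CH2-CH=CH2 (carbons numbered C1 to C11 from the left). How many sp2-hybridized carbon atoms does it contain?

4

C1: sp3
C2: sp2 ✓
C3: sp2 ✓
C4: sp
C5: sp
C6: sp3
C7: sp3
C8: sp3
C9: sp3
C10: sp2 ✓
C11: sp2 ✓
C2, C3, C10, C11 → 4 sp2 carbons.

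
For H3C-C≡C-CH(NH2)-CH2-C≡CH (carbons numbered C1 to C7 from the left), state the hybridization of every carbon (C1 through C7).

C1 sp3, C2 sp, C3 sp, C4 sp3, C5 sp3, C6 sp, C7 sp

C1 has 4 σ bonds: steric number 4 → sp3.
C2 carries 2 σ bonds, plus two π bonds, giving a steric number of 2, so it is sp.
C3 — 2 σ bonds, plus two π bonds. Steric number 2, so sp.
C4 is sp3: 4 σ bonds, 4 electron-density regions.
C5: 4 σ bonds — 4 electron domains, sp3.
C6 carries 2 σ bonds, plus two π bonds, giving a steric number of 2, so it is sp.
C7: 2 σ bonds, plus two π bonds — 2 electron domains, sp.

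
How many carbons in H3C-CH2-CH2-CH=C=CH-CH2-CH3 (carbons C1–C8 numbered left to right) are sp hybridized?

C1: sp3
C2: sp3
C3: sp3
C4: sp2
C5: sp ✓
C6: sp2
C7: sp3
C8: sp3
C5 → 1 sp carbon.

1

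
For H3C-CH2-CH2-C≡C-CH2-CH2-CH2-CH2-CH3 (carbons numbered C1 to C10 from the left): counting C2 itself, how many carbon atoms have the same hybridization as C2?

C2 is sp3 (only σ bonds).
C1: sp3 ✓
C2: sp3 ✓
C3: sp3 ✓
C4: sp
C5: sp
C6: sp3 ✓
C7: sp3 ✓
C8: sp3 ✓
C9: sp3 ✓
C10: sp3 ✓
8 carbons are sp3.

8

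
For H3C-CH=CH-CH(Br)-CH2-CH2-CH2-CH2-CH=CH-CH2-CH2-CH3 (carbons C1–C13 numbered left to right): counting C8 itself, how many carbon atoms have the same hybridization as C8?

C8 is sp3 (only σ bonds).
C1: sp3 ✓
C2: sp2
C3: sp2
C4: sp3 ✓
C5: sp3 ✓
C6: sp3 ✓
C7: sp3 ✓
C8: sp3 ✓
C9: sp2
C10: sp2
C11: sp3 ✓
C12: sp3 ✓
C13: sp3 ✓
9 carbons are sp3.

9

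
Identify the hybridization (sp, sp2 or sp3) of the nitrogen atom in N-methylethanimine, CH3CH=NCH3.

sp^2

Two σ bonds + one lone pair = steric number 3 → sp2.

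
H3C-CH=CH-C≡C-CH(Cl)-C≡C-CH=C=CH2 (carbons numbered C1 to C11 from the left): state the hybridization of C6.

sp³

C6 carries 4 σ bonds, giving a steric number of 4, so it is sp3.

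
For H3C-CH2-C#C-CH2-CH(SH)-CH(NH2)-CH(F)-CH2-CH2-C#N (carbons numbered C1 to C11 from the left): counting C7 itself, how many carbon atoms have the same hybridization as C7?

C7 is sp3 (only σ bonds).
C1: sp3 ✓
C2: sp3 ✓
C3: sp
C4: sp
C5: sp3 ✓
C6: sp3 ✓
C7: sp3 ✓
C8: sp3 ✓
C9: sp3 ✓
C10: sp3 ✓
C11: sp
8 carbons are sp3.

8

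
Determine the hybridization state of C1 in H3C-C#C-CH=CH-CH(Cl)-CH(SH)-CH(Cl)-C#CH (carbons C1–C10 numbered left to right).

C1 has 4 σ bonds: steric number 4 → sp3.

sp³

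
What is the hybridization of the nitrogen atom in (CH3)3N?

sp3

The nitrogen atom: 3 σ bonds and 1 lone pair — 4 electron domains, sp3.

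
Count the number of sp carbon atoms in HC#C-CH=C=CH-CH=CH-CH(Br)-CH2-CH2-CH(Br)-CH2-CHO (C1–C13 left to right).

C1: sp ✓
C2: sp ✓
C3: sp2
C4: sp ✓
C5: sp2
C6: sp2
C7: sp2
C8: sp3
C9: sp3
C10: sp3
C11: sp3
C12: sp3
C13: sp2
C1, C2, C4 → 3 sp carbons.

3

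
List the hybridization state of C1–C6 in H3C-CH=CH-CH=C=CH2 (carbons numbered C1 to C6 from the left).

C1 has 4 σ bonds: steric number 4 → sp3.
C2 carries 3 σ bonds, plus one π bond, giving a steric number of 3, so it is sp2.
C3: 3 σ bonds, plus one π bond — 3 electron domains, sp2.
C4 — 3 σ bonds, plus one π bond. Steric number 3, so sp2.
C5: 2 σ bonds, plus two π bonds — 2 electron domains, sp.
C6 carries 3 σ bonds, plus one π bond, giving a steric number of 3, so it is sp2.

C1 sp3, C2 sp2, C3 sp2, C4 sp2, C5 sp, C6 sp2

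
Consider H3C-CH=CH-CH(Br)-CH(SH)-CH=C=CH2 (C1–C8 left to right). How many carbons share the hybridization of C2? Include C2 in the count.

C2 is sp2 (one π bond).
C1: sp3
C2: sp2 ✓
C3: sp2 ✓
C4: sp3
C5: sp3
C6: sp2 ✓
C7: sp
C8: sp2 ✓
4 carbons are sp2.

4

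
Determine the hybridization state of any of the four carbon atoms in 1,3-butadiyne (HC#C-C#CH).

sp

Every carbon is part of a C≡C triple bond: two σ regions → sp.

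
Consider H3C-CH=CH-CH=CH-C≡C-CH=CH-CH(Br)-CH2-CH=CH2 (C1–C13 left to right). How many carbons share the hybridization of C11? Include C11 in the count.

3

C11 is sp3 (only σ bonds).
C1: sp3 ✓
C2: sp2
C3: sp2
C4: sp2
C5: sp2
C6: sp
C7: sp
C8: sp2
C9: sp2
C10: sp3 ✓
C11: sp3 ✓
C12: sp2
C13: sp2
3 carbons are sp3.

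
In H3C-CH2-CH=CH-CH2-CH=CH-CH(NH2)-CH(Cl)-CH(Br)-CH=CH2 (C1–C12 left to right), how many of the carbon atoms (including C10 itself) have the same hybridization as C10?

6

C10 is sp3 (only σ bonds).
C1: sp3 ✓
C2: sp3 ✓
C3: sp2
C4: sp2
C5: sp3 ✓
C6: sp2
C7: sp2
C8: sp3 ✓
C9: sp3 ✓
C10: sp3 ✓
C11: sp2
C12: sp2
6 carbons are sp3.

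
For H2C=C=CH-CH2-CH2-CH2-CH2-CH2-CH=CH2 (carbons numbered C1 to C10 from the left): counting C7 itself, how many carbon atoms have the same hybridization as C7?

C7 is sp3 (only σ bonds).
C1: sp2
C2: sp
C3: sp2
C4: sp3 ✓
C5: sp3 ✓
C6: sp3 ✓
C7: sp3 ✓
C8: sp3 ✓
C9: sp2
C10: sp2
5 carbons are sp3.

5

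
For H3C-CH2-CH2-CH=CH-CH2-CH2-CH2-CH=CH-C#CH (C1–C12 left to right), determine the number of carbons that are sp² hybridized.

4

C1: sp3
C2: sp3
C3: sp3
C4: sp2 ✓
C5: sp2 ✓
C6: sp3
C7: sp3
C8: sp3
C9: sp2 ✓
C10: sp2 ✓
C11: sp
C12: sp
C4, C5, C9, C10 → 4 sp2 carbons.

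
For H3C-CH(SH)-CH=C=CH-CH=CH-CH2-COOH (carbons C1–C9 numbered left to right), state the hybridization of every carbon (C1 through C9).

C1 — 4 σ bonds. Steric number 4, so sp3.
C2 has 4 σ bonds: steric number 4 → sp3.
C3 — 3 σ bonds, plus one π bond. Steric number 3, so sp2.
C4 is sp: 2 σ bonds, plus two π bonds, 2 electron-density regions.
C5 (3 σ bonds, plus one π bond) has steric number 3: sp2.
C6 has 3 σ bonds, plus one π bond: steric number 3 → sp2.
C7 carries 3 σ bonds, plus one π bond, giving a steric number of 3, so it is sp2.
C8 (4 σ bonds) has steric number 4: sp3.
C9: 3 σ bonds, plus one π bond — 3 electron domains, sp2.

C1 sp3, C2 sp3, C3 sp2, C4 sp, C5 sp2, C6 sp2, C7 sp2, C8 sp3, C9 sp2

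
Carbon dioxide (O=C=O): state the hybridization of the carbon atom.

sp

Two σ bonds, two π bonds → steric number 2 → sp.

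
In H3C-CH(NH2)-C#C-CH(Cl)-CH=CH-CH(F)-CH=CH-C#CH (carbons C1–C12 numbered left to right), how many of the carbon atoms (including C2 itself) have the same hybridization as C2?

4

C2 is sp3 (only σ bonds).
C1: sp3 ✓
C2: sp3 ✓
C3: sp
C4: sp
C5: sp3 ✓
C6: sp2
C7: sp2
C8: sp3 ✓
C9: sp2
C10: sp2
C11: sp
C12: sp
4 carbons are sp3.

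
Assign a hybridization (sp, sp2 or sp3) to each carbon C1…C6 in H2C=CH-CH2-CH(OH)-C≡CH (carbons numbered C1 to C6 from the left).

C1 sp2, C2 sp2, C3 sp3, C4 sp3, C5 sp, C6 sp

C1 is sp2: 3 σ bonds, plus one π bond, 3 electron-density regions.
C2 carries 3 σ bonds, plus one π bond, giving a steric number of 3, so it is sp2.
C3 (4 σ bonds) has steric number 4: sp3.
C4: 4 σ bonds — 4 electron domains, sp3.
C5 is sp: 2 σ bonds, plus two π bonds, 2 electron-density regions.
C6: 2 σ bonds, plus two π bonds; 2 regions of electron density → sp.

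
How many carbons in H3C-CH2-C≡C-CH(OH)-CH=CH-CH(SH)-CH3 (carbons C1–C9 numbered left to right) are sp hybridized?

2

C1: sp3
C2: sp3
C3: sp ✓
C4: sp ✓
C5: sp3
C6: sp2
C7: sp2
C8: sp3
C9: sp3
C3, C4 → 2 sp carbons.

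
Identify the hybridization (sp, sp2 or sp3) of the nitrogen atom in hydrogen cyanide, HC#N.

sp

The nitrogen atom has 1 σ bond and 1 lone pair, plus two π bonds: steric number 2 → sp.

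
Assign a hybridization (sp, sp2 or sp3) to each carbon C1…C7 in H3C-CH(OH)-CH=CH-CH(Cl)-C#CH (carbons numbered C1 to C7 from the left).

C1: 4 σ bonds; 4 regions of electron density → sp3.
C2: 4 σ bonds; 4 regions of electron density → sp3.
C3 — 3 σ bonds, plus one π bond. Steric number 3, so sp2.
C4 has 3 σ bonds, plus one π bond: steric number 3 → sp2.
C5 (4 σ bonds) has steric number 4: sp3.
C6 — 2 σ bonds, plus two π bonds. Steric number 2, so sp.
C7 (2 σ bonds, plus two π bonds) has steric number 2: sp.

C1 sp3, C2 sp3, C3 sp2, C4 sp2, C5 sp3, C6 sp, C7 sp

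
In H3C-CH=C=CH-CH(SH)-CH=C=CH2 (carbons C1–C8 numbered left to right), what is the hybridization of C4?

C4: 3 σ bonds, plus one π bond — 3 electron domains, sp2.

sp²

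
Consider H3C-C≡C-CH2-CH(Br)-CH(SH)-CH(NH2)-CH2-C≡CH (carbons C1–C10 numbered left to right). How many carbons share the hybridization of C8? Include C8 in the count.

C8 is sp3 (only σ bonds).
C1: sp3 ✓
C2: sp
C3: sp
C4: sp3 ✓
C5: sp3 ✓
C6: sp3 ✓
C7: sp3 ✓
C8: sp3 ✓
C9: sp
C10: sp
6 carbons are sp3.

6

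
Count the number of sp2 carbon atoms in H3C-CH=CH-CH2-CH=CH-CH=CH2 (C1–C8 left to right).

6

C1: sp3
C2: sp2 ✓
C3: sp2 ✓
C4: sp3
C5: sp2 ✓
C6: sp2 ✓
C7: sp2 ✓
C8: sp2 ✓
C2, C3, C5, C6, C7, C8 → 6 sp2 carbons.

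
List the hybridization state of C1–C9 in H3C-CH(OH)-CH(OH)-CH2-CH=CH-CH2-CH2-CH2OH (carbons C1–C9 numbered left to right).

C1: 4 σ bonds; 4 regions of electron density → sp3.
C2: 4 σ bonds; 4 regions of electron density → sp3.
C3 — 4 σ bonds. Steric number 4, so sp3.
C4 — 4 σ bonds. Steric number 4, so sp3.
C5: 3 σ bonds, plus one π bond; 3 regions of electron density → sp2.
C6 has 3 σ bonds, plus one π bond: steric number 3 → sp2.
C7: 4 σ bonds — 4 electron domains, sp3.
C8: 4 σ bonds — 4 electron domains, sp3.
C9: 4 σ bonds — 4 electron domains, sp3.

C1 sp3, C2 sp3, C3 sp3, C4 sp3, C5 sp2, C6 sp2, C7 sp3, C8 sp3, C9 sp3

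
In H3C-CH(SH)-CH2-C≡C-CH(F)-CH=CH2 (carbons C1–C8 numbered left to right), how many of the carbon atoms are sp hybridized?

2

C1: sp3
C2: sp3
C3: sp3
C4: sp ✓
C5: sp ✓
C6: sp3
C7: sp2
C8: sp2
C4, C5 → 2 sp carbons.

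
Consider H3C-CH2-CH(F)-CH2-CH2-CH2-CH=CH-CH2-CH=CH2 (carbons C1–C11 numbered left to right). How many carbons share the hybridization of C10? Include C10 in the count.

C10 is sp2 (one π bond).
C1: sp3
C2: sp3
C3: sp3
C4: sp3
C5: sp3
C6: sp3
C7: sp2 ✓
C8: sp2 ✓
C9: sp3
C10: sp2 ✓
C11: sp2 ✓
4 carbons are sp2.

4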